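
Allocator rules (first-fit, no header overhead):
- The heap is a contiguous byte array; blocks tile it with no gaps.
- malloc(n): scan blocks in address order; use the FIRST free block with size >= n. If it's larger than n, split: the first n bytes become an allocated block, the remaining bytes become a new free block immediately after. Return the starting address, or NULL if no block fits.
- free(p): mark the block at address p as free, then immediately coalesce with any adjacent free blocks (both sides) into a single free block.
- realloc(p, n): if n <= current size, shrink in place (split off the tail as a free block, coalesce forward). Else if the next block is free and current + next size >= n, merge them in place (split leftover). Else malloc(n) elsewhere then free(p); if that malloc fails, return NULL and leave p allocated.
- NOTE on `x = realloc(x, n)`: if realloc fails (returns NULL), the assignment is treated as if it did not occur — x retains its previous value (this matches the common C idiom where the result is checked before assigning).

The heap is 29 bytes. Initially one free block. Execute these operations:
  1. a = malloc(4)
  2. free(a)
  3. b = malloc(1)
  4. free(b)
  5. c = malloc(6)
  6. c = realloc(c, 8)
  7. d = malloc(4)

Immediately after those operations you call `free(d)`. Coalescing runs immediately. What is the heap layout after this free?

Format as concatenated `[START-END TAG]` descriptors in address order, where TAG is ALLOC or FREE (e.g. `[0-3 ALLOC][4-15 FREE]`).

Op 1: a = malloc(4) -> a = 0; heap: [0-3 ALLOC][4-28 FREE]
Op 2: free(a) -> (freed a); heap: [0-28 FREE]
Op 3: b = malloc(1) -> b = 0; heap: [0-0 ALLOC][1-28 FREE]
Op 4: free(b) -> (freed b); heap: [0-28 FREE]
Op 5: c = malloc(6) -> c = 0; heap: [0-5 ALLOC][6-28 FREE]
Op 6: c = realloc(c, 8) -> c = 0; heap: [0-7 ALLOC][8-28 FREE]
Op 7: d = malloc(4) -> d = 8; heap: [0-7 ALLOC][8-11 ALLOC][12-28 FREE]
free(d): d = 8 -> block [8-11 ALLOC]; mark free, coalesce with adjacent free neighbors -> [0-7 ALLOC][8-28 FREE]

Answer: [0-7 ALLOC][8-28 FREE]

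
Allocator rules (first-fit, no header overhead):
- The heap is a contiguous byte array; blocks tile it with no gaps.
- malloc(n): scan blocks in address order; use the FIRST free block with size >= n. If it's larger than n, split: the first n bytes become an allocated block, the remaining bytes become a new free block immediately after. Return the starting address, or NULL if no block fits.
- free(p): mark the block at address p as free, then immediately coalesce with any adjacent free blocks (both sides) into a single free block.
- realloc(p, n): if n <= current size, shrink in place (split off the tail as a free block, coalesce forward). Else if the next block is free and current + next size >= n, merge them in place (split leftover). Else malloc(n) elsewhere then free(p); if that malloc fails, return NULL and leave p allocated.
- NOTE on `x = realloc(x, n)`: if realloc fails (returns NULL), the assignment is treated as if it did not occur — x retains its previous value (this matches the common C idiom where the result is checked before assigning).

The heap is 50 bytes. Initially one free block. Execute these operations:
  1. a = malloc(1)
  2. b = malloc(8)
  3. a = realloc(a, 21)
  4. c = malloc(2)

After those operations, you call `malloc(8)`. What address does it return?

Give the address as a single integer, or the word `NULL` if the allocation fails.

Answer: 32

Derivation:
Op 1: a = malloc(1) -> a = 0; heap: [0-0 ALLOC][1-49 FREE]
Op 2: b = malloc(8) -> b = 1; heap: [0-0 ALLOC][1-8 ALLOC][9-49 FREE]
Op 3: a = realloc(a, 21) -> a = 9; heap: [0-0 FREE][1-8 ALLOC][9-29 ALLOC][30-49 FREE]
Op 4: c = malloc(2) -> c = 30; heap: [0-0 FREE][1-8 ALLOC][9-29 ALLOC][30-31 ALLOC][32-49 FREE]
malloc(8): first-fit scan over [0-0 FREE][1-8 ALLOC][9-29 ALLOC][30-31 ALLOC][32-49 FREE] -> 32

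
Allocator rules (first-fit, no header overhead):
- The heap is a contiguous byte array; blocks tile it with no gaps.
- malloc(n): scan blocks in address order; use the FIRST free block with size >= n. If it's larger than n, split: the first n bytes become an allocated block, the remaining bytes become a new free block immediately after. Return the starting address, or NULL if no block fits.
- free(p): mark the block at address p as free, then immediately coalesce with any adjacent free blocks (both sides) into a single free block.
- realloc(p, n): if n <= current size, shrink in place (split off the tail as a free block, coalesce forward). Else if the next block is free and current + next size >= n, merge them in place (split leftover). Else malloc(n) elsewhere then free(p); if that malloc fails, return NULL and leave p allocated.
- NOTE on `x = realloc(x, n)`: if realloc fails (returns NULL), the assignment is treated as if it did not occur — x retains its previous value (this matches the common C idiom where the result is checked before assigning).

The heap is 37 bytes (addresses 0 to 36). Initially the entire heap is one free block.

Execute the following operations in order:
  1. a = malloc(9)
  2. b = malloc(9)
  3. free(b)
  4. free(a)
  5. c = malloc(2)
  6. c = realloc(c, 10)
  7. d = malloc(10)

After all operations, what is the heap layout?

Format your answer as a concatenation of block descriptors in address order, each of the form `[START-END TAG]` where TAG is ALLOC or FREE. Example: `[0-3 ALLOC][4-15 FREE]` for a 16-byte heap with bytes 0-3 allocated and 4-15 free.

Answer: [0-9 ALLOC][10-19 ALLOC][20-36 FREE]

Derivation:
Op 1: a = malloc(9) -> a = 0; heap: [0-8 ALLOC][9-36 FREE]
Op 2: b = malloc(9) -> b = 9; heap: [0-8 ALLOC][9-17 ALLOC][18-36 FREE]
Op 3: free(b) -> (freed b); heap: [0-8 ALLOC][9-36 FREE]
Op 4: free(a) -> (freed a); heap: [0-36 FREE]
Op 5: c = malloc(2) -> c = 0; heap: [0-1 ALLOC][2-36 FREE]
Op 6: c = realloc(c, 10) -> c = 0; heap: [0-9 ALLOC][10-36 FREE]
Op 7: d = malloc(10) -> d = 10; heap: [0-9 ALLOC][10-19 ALLOC][20-36 FREE]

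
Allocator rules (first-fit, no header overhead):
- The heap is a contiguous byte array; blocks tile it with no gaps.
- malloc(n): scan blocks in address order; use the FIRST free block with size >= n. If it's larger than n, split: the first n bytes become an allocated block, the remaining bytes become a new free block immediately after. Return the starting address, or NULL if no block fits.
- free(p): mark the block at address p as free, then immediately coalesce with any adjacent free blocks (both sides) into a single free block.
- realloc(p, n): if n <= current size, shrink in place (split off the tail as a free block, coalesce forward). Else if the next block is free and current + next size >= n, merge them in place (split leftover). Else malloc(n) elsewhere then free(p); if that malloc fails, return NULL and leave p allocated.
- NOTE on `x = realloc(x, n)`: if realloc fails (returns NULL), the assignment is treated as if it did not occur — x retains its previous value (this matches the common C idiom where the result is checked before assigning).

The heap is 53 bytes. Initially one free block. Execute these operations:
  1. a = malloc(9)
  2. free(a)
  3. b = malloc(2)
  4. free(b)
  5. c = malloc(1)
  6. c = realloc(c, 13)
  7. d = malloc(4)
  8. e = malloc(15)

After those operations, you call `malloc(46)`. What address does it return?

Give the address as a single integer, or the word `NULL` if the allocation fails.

Op 1: a = malloc(9) -> a = 0; heap: [0-8 ALLOC][9-52 FREE]
Op 2: free(a) -> (freed a); heap: [0-52 FREE]
Op 3: b = malloc(2) -> b = 0; heap: [0-1 ALLOC][2-52 FREE]
Op 4: free(b) -> (freed b); heap: [0-52 FREE]
Op 5: c = malloc(1) -> c = 0; heap: [0-0 ALLOC][1-52 FREE]
Op 6: c = realloc(c, 13) -> c = 0; heap: [0-12 ALLOC][13-52 FREE]
Op 7: d = malloc(4) -> d = 13; heap: [0-12 ALLOC][13-16 ALLOC][17-52 FREE]
Op 8: e = malloc(15) -> e = 17; heap: [0-12 ALLOC][13-16 ALLOC][17-31 ALLOC][32-52 FREE]
malloc(46): first-fit scan over [0-12 ALLOC][13-16 ALLOC][17-31 ALLOC][32-52 FREE] -> NULL

Answer: NULL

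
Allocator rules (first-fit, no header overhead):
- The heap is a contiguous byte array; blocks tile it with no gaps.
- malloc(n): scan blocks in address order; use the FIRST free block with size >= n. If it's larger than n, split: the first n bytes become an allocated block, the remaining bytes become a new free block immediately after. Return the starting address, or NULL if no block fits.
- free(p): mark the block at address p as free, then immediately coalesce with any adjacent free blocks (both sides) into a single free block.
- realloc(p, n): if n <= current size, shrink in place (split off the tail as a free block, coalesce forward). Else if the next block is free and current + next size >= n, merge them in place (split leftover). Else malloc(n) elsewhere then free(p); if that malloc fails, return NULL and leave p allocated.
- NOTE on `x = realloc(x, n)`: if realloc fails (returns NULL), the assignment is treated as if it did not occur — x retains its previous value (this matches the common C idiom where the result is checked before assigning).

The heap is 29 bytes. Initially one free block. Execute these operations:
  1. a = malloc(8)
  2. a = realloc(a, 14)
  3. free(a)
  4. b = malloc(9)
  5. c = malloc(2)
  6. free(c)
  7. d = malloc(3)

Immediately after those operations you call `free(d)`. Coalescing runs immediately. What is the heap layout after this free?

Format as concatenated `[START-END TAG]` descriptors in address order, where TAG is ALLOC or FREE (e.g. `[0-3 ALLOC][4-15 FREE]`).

Op 1: a = malloc(8) -> a = 0; heap: [0-7 ALLOC][8-28 FREE]
Op 2: a = realloc(a, 14) -> a = 0; heap: [0-13 ALLOC][14-28 FREE]
Op 3: free(a) -> (freed a); heap: [0-28 FREE]
Op 4: b = malloc(9) -> b = 0; heap: [0-8 ALLOC][9-28 FREE]
Op 5: c = malloc(2) -> c = 9; heap: [0-8 ALLOC][9-10 ALLOC][11-28 FREE]
Op 6: free(c) -> (freed c); heap: [0-8 ALLOC][9-28 FREE]
Op 7: d = malloc(3) -> d = 9; heap: [0-8 ALLOC][9-11 ALLOC][12-28 FREE]
free(d): d = 9 -> block [9-11 ALLOC]; mark free, coalesce with adjacent free neighbors -> [0-8 ALLOC][9-28 FREE]

Answer: [0-8 ALLOC][9-28 FREE]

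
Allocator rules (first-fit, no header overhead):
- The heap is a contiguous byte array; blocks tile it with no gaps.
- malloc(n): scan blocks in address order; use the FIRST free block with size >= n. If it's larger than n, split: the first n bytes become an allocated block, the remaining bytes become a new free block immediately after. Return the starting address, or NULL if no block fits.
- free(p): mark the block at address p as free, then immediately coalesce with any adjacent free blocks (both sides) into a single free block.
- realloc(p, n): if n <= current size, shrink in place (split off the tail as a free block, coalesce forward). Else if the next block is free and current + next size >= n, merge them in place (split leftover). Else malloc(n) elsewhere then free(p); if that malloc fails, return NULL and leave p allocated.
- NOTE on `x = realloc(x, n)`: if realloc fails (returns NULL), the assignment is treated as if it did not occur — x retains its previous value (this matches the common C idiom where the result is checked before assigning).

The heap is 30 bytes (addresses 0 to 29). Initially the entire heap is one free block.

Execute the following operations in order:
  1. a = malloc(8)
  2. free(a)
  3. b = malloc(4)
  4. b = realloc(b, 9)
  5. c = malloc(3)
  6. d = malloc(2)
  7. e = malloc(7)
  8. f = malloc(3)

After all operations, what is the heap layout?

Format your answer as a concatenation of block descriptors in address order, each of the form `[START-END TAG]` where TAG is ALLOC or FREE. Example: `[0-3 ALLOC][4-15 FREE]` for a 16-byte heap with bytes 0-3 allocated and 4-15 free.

Op 1: a = malloc(8) -> a = 0; heap: [0-7 ALLOC][8-29 FREE]
Op 2: free(a) -> (freed a); heap: [0-29 FREE]
Op 3: b = malloc(4) -> b = 0; heap: [0-3 ALLOC][4-29 FREE]
Op 4: b = realloc(b, 9) -> b = 0; heap: [0-8 ALLOC][9-29 FREE]
Op 5: c = malloc(3) -> c = 9; heap: [0-8 ALLOC][9-11 ALLOC][12-29 FREE]
Op 6: d = malloc(2) -> d = 12; heap: [0-8 ALLOC][9-11 ALLOC][12-13 ALLOC][14-29 FREE]
Op 7: e = malloc(7) -> e = 14; heap: [0-8 ALLOC][9-11 ALLOC][12-13 ALLOC][14-20 ALLOC][21-29 FREE]
Op 8: f = malloc(3) -> f = 21; heap: [0-8 ALLOC][9-11 ALLOC][12-13 ALLOC][14-20 ALLOC][21-23 ALLOC][24-29 FREE]

Answer: [0-8 ALLOC][9-11 ALLOC][12-13 ALLOC][14-20 ALLOC][21-23 ALLOC][24-29 FREE]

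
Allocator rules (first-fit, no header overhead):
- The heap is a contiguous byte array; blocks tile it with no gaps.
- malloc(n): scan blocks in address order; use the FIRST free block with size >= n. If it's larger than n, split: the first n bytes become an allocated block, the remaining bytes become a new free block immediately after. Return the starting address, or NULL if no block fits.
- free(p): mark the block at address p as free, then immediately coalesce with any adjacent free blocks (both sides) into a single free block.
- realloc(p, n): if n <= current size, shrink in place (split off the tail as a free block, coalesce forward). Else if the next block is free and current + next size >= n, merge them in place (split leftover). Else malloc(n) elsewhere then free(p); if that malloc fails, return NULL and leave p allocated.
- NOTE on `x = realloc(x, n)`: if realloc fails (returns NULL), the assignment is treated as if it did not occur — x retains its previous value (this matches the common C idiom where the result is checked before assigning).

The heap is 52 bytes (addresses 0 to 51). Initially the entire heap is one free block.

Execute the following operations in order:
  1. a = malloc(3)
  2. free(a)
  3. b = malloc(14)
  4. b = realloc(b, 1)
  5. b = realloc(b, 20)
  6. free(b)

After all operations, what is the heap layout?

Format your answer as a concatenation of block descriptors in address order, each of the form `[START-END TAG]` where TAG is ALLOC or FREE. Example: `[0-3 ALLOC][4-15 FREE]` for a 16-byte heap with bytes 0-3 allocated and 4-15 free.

Op 1: a = malloc(3) -> a = 0; heap: [0-2 ALLOC][3-51 FREE]
Op 2: free(a) -> (freed a); heap: [0-51 FREE]
Op 3: b = malloc(14) -> b = 0; heap: [0-13 ALLOC][14-51 FREE]
Op 4: b = realloc(b, 1) -> b = 0; heap: [0-0 ALLOC][1-51 FREE]
Op 5: b = realloc(b, 20) -> b = 0; heap: [0-19 ALLOC][20-51 FREE]
Op 6: free(b) -> (freed b); heap: [0-51 FREE]

Answer: [0-51 FREE]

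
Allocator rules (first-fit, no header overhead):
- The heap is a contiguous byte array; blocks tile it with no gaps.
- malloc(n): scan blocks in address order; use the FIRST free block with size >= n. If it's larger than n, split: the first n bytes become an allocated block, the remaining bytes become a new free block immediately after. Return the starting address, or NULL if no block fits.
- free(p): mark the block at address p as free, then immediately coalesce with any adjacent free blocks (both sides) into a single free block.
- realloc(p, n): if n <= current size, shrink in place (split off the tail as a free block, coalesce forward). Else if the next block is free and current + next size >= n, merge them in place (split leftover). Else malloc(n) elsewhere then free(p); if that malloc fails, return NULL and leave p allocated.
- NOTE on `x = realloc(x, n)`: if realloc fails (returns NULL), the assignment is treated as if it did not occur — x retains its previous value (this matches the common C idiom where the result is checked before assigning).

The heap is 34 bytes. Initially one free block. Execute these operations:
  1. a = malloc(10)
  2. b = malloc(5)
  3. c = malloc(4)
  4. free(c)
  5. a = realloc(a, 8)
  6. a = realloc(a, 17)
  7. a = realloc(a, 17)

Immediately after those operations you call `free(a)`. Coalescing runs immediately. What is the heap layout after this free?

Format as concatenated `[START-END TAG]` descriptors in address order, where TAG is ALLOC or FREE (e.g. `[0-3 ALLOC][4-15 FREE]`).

Answer: [0-9 FREE][10-14 ALLOC][15-33 FREE]

Derivation:
Op 1: a = malloc(10) -> a = 0; heap: [0-9 ALLOC][10-33 FREE]
Op 2: b = malloc(5) -> b = 10; heap: [0-9 ALLOC][10-14 ALLOC][15-33 FREE]
Op 3: c = malloc(4) -> c = 15; heap: [0-9 ALLOC][10-14 ALLOC][15-18 ALLOC][19-33 FREE]
Op 4: free(c) -> (freed c); heap: [0-9 ALLOC][10-14 ALLOC][15-33 FREE]
Op 5: a = realloc(a, 8) -> a = 0; heap: [0-7 ALLOC][8-9 FREE][10-14 ALLOC][15-33 FREE]
Op 6: a = realloc(a, 17) -> a = 15; heap: [0-9 FREE][10-14 ALLOC][15-31 ALLOC][32-33 FREE]
Op 7: a = realloc(a, 17) -> a = 15; heap: [0-9 FREE][10-14 ALLOC][15-31 ALLOC][32-33 FREE]
free(a): a = 15 -> block [15-31 ALLOC]; mark free, coalesce with adjacent free neighbors -> [0-9 FREE][10-14 ALLOC][15-33 FREE]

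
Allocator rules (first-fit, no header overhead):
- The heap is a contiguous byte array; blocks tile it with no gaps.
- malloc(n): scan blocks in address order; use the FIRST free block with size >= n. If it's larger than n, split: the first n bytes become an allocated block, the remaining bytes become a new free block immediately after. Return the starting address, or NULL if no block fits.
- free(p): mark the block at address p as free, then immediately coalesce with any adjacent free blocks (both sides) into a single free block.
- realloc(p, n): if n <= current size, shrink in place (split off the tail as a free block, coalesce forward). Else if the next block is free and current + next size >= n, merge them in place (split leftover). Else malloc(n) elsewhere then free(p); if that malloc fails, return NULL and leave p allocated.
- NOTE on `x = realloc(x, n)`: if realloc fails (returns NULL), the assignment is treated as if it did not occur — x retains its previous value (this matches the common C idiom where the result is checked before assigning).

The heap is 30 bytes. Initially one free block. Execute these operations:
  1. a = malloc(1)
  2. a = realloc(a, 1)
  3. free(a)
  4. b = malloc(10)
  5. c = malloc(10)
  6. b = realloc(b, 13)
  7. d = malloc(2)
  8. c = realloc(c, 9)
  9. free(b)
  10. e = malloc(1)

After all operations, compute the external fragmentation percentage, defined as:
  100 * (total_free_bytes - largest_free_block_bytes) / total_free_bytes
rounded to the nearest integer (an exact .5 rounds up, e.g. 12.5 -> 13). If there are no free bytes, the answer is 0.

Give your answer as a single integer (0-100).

Answer: 50

Derivation:
Op 1: a = malloc(1) -> a = 0; heap: [0-0 ALLOC][1-29 FREE]
Op 2: a = realloc(a, 1) -> a = 0; heap: [0-0 ALLOC][1-29 FREE]
Op 3: free(a) -> (freed a); heap: [0-29 FREE]
Op 4: b = malloc(10) -> b = 0; heap: [0-9 ALLOC][10-29 FREE]
Op 5: c = malloc(10) -> c = 10; heap: [0-9 ALLOC][10-19 ALLOC][20-29 FREE]
Op 6: b = realloc(b, 13) -> NULL (b unchanged); heap: [0-9 ALLOC][10-19 ALLOC][20-29 FREE]
Op 7: d = malloc(2) -> d = 20; heap: [0-9 ALLOC][10-19 ALLOC][20-21 ALLOC][22-29 FREE]
Op 8: c = realloc(c, 9) -> c = 10; heap: [0-9 ALLOC][10-18 ALLOC][19-19 FREE][20-21 ALLOC][22-29 FREE]
Op 9: free(b) -> (freed b); heap: [0-9 FREE][10-18 ALLOC][19-19 FREE][20-21 ALLOC][22-29 FREE]
Op 10: e = malloc(1) -> e = 0; heap: [0-0 ALLOC][1-9 FREE][10-18 ALLOC][19-19 FREE][20-21 ALLOC][22-29 FREE]
Free blocks: [9 1 8] total_free=18 largest=9 -> 100*(18-9)/18 = 900/18 = 50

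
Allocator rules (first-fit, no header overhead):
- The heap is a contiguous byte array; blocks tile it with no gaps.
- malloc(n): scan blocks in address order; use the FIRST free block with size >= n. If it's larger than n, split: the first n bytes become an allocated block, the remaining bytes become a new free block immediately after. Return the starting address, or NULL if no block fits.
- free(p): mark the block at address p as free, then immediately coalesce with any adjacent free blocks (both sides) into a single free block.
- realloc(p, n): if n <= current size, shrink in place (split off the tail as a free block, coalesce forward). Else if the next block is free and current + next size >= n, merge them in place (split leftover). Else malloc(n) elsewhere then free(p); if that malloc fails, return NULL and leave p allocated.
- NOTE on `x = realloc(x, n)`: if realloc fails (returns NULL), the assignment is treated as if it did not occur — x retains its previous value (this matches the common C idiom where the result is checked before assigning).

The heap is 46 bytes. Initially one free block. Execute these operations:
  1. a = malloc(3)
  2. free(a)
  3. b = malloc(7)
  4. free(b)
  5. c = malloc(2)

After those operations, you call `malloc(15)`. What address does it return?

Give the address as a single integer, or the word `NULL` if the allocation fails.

Op 1: a = malloc(3) -> a = 0; heap: [0-2 ALLOC][3-45 FREE]
Op 2: free(a) -> (freed a); heap: [0-45 FREE]
Op 3: b = malloc(7) -> b = 0; heap: [0-6 ALLOC][7-45 FREE]
Op 4: free(b) -> (freed b); heap: [0-45 FREE]
Op 5: c = malloc(2) -> c = 0; heap: [0-1 ALLOC][2-45 FREE]
malloc(15): first-fit scan over [0-1 ALLOC][2-45 FREE] -> 2

Answer: 2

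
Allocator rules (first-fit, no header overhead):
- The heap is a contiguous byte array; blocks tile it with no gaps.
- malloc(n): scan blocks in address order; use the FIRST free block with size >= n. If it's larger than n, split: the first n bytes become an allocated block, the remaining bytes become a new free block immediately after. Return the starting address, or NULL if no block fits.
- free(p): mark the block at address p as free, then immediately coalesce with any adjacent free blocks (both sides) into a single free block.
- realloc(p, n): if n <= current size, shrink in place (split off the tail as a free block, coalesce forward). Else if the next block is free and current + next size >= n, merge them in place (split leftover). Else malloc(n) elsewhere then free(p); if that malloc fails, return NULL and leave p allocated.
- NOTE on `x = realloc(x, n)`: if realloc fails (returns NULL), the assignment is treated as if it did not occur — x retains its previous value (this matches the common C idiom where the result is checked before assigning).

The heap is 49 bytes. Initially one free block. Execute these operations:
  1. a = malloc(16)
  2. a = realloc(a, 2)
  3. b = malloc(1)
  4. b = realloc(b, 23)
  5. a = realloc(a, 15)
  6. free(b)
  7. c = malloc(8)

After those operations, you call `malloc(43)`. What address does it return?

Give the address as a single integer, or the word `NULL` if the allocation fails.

Op 1: a = malloc(16) -> a = 0; heap: [0-15 ALLOC][16-48 FREE]
Op 2: a = realloc(a, 2) -> a = 0; heap: [0-1 ALLOC][2-48 FREE]
Op 3: b = malloc(1) -> b = 2; heap: [0-1 ALLOC][2-2 ALLOC][3-48 FREE]
Op 4: b = realloc(b, 23) -> b = 2; heap: [0-1 ALLOC][2-24 ALLOC][25-48 FREE]
Op 5: a = realloc(a, 15) -> a = 25; heap: [0-1 FREE][2-24 ALLOC][25-39 ALLOC][40-48 FREE]
Op 6: free(b) -> (freed b); heap: [0-24 FREE][25-39 ALLOC][40-48 FREE]
Op 7: c = malloc(8) -> c = 0; heap: [0-7 ALLOC][8-24 FREE][25-39 ALLOC][40-48 FREE]
malloc(43): first-fit scan over [0-7 ALLOC][8-24 FREE][25-39 ALLOC][40-48 FREE] -> NULL

Answer: NULL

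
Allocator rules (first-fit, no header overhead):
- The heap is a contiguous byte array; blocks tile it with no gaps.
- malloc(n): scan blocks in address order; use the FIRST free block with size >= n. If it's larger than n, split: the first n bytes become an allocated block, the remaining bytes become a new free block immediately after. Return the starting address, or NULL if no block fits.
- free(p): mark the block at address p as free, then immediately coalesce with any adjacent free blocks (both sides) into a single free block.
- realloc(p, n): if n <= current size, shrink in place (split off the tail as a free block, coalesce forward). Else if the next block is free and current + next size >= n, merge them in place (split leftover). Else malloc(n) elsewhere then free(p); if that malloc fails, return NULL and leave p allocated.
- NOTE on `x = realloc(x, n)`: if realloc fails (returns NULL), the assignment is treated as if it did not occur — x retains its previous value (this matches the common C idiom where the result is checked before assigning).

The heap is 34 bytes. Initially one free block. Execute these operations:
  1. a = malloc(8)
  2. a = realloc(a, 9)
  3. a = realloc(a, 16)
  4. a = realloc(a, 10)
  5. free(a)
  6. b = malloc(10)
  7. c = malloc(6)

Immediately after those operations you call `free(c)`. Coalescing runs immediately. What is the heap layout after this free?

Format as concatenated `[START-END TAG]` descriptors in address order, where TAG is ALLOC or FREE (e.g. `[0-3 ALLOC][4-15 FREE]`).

Answer: [0-9 ALLOC][10-33 FREE]

Derivation:
Op 1: a = malloc(8) -> a = 0; heap: [0-7 ALLOC][8-33 FREE]
Op 2: a = realloc(a, 9) -> a = 0; heap: [0-8 ALLOC][9-33 FREE]
Op 3: a = realloc(a, 16) -> a = 0; heap: [0-15 ALLOC][16-33 FREE]
Op 4: a = realloc(a, 10) -> a = 0; heap: [0-9 ALLOC][10-33 FREE]
Op 5: free(a) -> (freed a); heap: [0-33 FREE]
Op 6: b = malloc(10) -> b = 0; heap: [0-9 ALLOC][10-33 FREE]
Op 7: c = malloc(6) -> c = 10; heap: [0-9 ALLOC][10-15 ALLOC][16-33 FREE]
free(c): c = 10 -> block [10-15 ALLOC]; mark free, coalesce with adjacent free neighbors -> [0-9 ALLOC][10-33 FREE]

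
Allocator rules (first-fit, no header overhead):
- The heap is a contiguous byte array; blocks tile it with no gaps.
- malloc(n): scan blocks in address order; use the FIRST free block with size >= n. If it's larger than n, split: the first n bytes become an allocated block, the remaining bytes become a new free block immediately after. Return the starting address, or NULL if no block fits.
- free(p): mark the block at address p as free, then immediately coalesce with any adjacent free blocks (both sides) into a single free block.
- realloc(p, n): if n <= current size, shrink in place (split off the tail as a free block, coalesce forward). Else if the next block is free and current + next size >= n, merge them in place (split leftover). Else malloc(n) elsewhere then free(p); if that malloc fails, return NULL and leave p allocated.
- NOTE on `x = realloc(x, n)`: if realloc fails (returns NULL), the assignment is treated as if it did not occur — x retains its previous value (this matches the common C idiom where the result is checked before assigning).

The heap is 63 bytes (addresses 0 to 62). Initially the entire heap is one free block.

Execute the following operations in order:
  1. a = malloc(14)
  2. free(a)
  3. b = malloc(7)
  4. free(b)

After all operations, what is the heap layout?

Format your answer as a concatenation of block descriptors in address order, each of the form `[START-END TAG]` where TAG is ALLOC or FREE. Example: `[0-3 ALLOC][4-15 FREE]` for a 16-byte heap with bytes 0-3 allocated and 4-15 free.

Op 1: a = malloc(14) -> a = 0; heap: [0-13 ALLOC][14-62 FREE]
Op 2: free(a) -> (freed a); heap: [0-62 FREE]
Op 3: b = malloc(7) -> b = 0; heap: [0-6 ALLOC][7-62 FREE]
Op 4: free(b) -> (freed b); heap: [0-62 FREE]

Answer: [0-62 FREE]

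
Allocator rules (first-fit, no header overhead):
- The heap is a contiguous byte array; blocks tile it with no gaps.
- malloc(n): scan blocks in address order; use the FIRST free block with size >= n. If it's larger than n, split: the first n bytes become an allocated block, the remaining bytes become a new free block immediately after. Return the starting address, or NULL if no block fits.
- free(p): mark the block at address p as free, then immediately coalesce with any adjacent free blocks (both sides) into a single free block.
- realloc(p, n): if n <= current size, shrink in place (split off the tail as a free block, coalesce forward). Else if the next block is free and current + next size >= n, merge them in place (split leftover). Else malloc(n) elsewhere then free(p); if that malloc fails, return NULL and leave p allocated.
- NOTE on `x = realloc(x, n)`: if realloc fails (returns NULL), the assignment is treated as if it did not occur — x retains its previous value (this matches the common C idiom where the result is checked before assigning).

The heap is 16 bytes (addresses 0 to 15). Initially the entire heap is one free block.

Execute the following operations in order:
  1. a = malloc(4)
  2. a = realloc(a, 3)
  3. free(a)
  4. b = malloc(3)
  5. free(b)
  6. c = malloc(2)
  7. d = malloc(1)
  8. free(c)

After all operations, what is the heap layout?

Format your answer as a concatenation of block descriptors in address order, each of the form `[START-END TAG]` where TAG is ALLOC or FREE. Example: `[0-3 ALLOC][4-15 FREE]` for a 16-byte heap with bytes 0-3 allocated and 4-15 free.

Answer: [0-1 FREE][2-2 ALLOC][3-15 FREE]

Derivation:
Op 1: a = malloc(4) -> a = 0; heap: [0-3 ALLOC][4-15 FREE]
Op 2: a = realloc(a, 3) -> a = 0; heap: [0-2 ALLOC][3-15 FREE]
Op 3: free(a) -> (freed a); heap: [0-15 FREE]
Op 4: b = malloc(3) -> b = 0; heap: [0-2 ALLOC][3-15 FREE]
Op 5: free(b) -> (freed b); heap: [0-15 FREE]
Op 6: c = malloc(2) -> c = 0; heap: [0-1 ALLOC][2-15 FREE]
Op 7: d = malloc(1) -> d = 2; heap: [0-1 ALLOC][2-2 ALLOC][3-15 FREE]
Op 8: free(c) -> (freed c); heap: [0-1 FREE][2-2 ALLOC][3-15 FREE]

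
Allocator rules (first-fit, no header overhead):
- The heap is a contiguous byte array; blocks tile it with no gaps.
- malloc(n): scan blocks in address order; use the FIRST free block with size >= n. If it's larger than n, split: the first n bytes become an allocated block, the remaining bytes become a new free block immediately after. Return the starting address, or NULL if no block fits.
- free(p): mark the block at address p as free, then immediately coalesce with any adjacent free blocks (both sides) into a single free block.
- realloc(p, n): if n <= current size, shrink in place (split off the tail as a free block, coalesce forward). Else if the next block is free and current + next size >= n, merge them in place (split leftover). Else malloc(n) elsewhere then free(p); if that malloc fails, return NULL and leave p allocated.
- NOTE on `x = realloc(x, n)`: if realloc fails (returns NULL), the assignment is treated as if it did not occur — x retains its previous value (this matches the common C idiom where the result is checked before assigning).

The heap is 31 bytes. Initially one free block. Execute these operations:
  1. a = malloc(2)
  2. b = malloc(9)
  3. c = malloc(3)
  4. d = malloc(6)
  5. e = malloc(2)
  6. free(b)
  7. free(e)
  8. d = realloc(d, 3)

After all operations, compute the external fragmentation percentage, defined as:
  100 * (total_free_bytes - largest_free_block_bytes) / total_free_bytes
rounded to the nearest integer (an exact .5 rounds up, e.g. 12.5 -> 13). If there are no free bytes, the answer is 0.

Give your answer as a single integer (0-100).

Op 1: a = malloc(2) -> a = 0; heap: [0-1 ALLOC][2-30 FREE]
Op 2: b = malloc(9) -> b = 2; heap: [0-1 ALLOC][2-10 ALLOC][11-30 FREE]
Op 3: c = malloc(3) -> c = 11; heap: [0-1 ALLOC][2-10 ALLOC][11-13 ALLOC][14-30 FREE]
Op 4: d = malloc(6) -> d = 14; heap: [0-1 ALLOC][2-10 ALLOC][11-13 ALLOC][14-19 ALLOC][20-30 FREE]
Op 5: e = malloc(2) -> e = 20; heap: [0-1 ALLOC][2-10 ALLOC][11-13 ALLOC][14-19 ALLOC][20-21 ALLOC][22-30 FREE]
Op 6: free(b) -> (freed b); heap: [0-1 ALLOC][2-10 FREE][11-13 ALLOC][14-19 ALLOC][20-21 ALLOC][22-30 FREE]
Op 7: free(e) -> (freed e); heap: [0-1 ALLOC][2-10 FREE][11-13 ALLOC][14-19 ALLOC][20-30 FREE]
Op 8: d = realloc(d, 3) -> d = 14; heap: [0-1 ALLOC][2-10 FREE][11-13 ALLOC][14-16 ALLOC][17-30 FREE]
Free blocks: [9 14] total_free=23 largest=14 -> 100*(23-14)/23 = 900/23 ≈ 39.130 -> rounds to 39

Answer: 39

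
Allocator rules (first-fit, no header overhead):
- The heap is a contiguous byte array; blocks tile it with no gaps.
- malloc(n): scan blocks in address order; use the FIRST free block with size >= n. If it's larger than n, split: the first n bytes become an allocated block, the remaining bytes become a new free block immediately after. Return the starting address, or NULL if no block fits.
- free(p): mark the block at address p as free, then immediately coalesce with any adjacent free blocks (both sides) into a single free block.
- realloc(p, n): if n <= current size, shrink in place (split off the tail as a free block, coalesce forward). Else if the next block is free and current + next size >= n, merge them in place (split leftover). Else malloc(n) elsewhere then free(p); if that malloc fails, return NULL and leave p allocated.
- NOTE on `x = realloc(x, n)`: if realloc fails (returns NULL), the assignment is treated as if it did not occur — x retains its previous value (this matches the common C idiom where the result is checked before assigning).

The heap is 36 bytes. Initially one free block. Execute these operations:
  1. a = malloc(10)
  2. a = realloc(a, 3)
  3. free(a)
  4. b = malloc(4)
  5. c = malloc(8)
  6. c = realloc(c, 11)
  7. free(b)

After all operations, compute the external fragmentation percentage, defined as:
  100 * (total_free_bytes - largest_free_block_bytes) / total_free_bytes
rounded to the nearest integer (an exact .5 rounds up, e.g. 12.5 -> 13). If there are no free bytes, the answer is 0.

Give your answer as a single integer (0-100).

Answer: 16

Derivation:
Op 1: a = malloc(10) -> a = 0; heap: [0-9 ALLOC][10-35 FREE]
Op 2: a = realloc(a, 3) -> a = 0; heap: [0-2 ALLOC][3-35 FREE]
Op 3: free(a) -> (freed a); heap: [0-35 FREE]
Op 4: b = malloc(4) -> b = 0; heap: [0-3 ALLOC][4-35 FREE]
Op 5: c = malloc(8) -> c = 4; heap: [0-3 ALLOC][4-11 ALLOC][12-35 FREE]
Op 6: c = realloc(c, 11) -> c = 4; heap: [0-3 ALLOC][4-14 ALLOC][15-35 FREE]
Op 7: free(b) -> (freed b); heap: [0-3 FREE][4-14 ALLOC][15-35 FREE]
Free blocks: [4 21] total_free=25 largest=21 -> 100*(25-21)/25 = 400/25 = 16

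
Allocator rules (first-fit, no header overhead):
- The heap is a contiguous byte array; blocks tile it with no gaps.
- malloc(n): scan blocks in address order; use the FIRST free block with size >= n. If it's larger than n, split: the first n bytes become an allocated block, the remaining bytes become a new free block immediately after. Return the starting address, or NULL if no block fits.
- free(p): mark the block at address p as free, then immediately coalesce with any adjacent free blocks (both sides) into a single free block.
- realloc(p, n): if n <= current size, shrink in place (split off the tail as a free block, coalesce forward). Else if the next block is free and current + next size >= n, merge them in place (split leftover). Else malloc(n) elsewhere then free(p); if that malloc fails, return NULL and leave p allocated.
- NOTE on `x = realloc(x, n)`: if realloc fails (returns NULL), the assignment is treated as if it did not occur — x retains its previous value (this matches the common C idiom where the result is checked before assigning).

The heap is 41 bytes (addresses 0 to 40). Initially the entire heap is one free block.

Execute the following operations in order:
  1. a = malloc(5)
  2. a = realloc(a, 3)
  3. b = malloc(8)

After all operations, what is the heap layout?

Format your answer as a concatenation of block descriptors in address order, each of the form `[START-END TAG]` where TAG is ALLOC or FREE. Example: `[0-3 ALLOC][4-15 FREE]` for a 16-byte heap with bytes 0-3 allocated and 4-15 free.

Answer: [0-2 ALLOC][3-10 ALLOC][11-40 FREE]

Derivation:
Op 1: a = malloc(5) -> a = 0; heap: [0-4 ALLOC][5-40 FREE]
Op 2: a = realloc(a, 3) -> a = 0; heap: [0-2 ALLOC][3-40 FREE]
Op 3: b = malloc(8) -> b = 3; heap: [0-2 ALLOC][3-10 ALLOC][11-40 FREE]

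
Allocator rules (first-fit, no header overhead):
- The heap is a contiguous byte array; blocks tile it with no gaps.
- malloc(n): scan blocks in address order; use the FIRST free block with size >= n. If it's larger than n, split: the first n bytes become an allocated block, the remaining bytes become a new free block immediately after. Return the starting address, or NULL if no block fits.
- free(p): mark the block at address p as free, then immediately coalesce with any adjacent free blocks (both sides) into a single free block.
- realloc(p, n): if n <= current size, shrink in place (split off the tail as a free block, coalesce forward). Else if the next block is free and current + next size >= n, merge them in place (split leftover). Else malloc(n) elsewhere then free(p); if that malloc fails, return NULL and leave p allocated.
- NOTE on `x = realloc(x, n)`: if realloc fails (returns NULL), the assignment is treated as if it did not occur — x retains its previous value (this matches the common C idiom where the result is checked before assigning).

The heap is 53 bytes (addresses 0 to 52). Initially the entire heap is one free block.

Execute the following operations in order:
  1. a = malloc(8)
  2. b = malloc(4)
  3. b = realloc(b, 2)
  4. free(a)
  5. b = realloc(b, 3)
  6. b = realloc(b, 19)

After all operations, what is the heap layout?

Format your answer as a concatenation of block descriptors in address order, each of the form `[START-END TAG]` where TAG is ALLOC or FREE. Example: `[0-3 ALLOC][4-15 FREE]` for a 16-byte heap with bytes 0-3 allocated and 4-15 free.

Op 1: a = malloc(8) -> a = 0; heap: [0-7 ALLOC][8-52 FREE]
Op 2: b = malloc(4) -> b = 8; heap: [0-7 ALLOC][8-11 ALLOC][12-52 FREE]
Op 3: b = realloc(b, 2) -> b = 8; heap: [0-7 ALLOC][8-9 ALLOC][10-52 FREE]
Op 4: free(a) -> (freed a); heap: [0-7 FREE][8-9 ALLOC][10-52 FREE]
Op 5: b = realloc(b, 3) -> b = 8; heap: [0-7 FREE][8-10 ALLOC][11-52 FREE]
Op 6: b = realloc(b, 19) -> b = 8; heap: [0-7 FREE][8-26 ALLOC][27-52 FREE]

Answer: [0-7 FREE][8-26 ALLOC][27-52 FREE]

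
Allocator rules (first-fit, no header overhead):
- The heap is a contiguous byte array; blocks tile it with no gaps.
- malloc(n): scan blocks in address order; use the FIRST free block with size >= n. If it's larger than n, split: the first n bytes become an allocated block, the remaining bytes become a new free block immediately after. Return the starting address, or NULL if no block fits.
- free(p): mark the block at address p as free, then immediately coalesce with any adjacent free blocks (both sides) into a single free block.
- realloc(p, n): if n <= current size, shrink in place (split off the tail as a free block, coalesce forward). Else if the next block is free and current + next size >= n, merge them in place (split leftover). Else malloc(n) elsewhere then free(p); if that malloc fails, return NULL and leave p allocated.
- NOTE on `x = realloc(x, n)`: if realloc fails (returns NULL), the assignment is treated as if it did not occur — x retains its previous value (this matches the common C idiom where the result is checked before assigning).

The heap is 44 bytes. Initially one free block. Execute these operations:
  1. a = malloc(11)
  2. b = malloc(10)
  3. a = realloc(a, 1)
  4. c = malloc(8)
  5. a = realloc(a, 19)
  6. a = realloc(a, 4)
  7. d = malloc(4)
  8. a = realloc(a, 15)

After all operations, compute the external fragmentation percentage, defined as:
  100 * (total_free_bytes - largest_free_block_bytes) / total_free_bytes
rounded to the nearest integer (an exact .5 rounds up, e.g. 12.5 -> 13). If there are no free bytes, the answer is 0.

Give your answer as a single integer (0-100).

Op 1: a = malloc(11) -> a = 0; heap: [0-10 ALLOC][11-43 FREE]
Op 2: b = malloc(10) -> b = 11; heap: [0-10 ALLOC][11-20 ALLOC][21-43 FREE]
Op 3: a = realloc(a, 1) -> a = 0; heap: [0-0 ALLOC][1-10 FREE][11-20 ALLOC][21-43 FREE]
Op 4: c = malloc(8) -> c = 1; heap: [0-0 ALLOC][1-8 ALLOC][9-10 FREE][11-20 ALLOC][21-43 FREE]
Op 5: a = realloc(a, 19) -> a = 21; heap: [0-0 FREE][1-8 ALLOC][9-10 FREE][11-20 ALLOC][21-39 ALLOC][40-43 FREE]
Op 6: a = realloc(a, 4) -> a = 21; heap: [0-0 FREE][1-8 ALLOC][9-10 FREE][11-20 ALLOC][21-24 ALLOC][25-43 FREE]
Op 7: d = malloc(4) -> d = 25; heap: [0-0 FREE][1-8 ALLOC][9-10 FREE][11-20 ALLOC][21-24 ALLOC][25-28 ALLOC][29-43 FREE]
Op 8: a = realloc(a, 15) -> a = 29; heap: [0-0 FREE][1-8 ALLOC][9-10 FREE][11-20 ALLOC][21-24 FREE][25-28 ALLOC][29-43 ALLOC]
Free blocks: [1 2 4] total_free=7 largest=4 -> 100*(7-4)/7 = 300/7 ≈ 42.857 -> rounds to 43

Answer: 43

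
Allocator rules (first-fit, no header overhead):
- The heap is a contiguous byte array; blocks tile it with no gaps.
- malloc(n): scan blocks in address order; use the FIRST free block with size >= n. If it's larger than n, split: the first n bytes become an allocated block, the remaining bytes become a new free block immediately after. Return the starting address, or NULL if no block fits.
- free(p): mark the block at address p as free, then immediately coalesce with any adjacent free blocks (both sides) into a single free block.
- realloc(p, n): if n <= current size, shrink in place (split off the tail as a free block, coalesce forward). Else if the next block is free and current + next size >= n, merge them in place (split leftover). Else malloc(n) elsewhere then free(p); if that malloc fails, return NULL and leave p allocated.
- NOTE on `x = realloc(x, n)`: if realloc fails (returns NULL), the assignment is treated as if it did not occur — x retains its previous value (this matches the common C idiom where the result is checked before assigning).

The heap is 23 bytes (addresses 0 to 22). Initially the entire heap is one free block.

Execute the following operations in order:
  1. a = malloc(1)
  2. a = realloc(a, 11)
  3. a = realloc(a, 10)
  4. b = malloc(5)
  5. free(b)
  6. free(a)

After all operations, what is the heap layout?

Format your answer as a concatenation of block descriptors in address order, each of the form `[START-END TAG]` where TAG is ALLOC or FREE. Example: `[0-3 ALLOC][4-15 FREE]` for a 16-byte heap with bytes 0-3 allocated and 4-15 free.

Op 1: a = malloc(1) -> a = 0; heap: [0-0 ALLOC][1-22 FREE]
Op 2: a = realloc(a, 11) -> a = 0; heap: [0-10 ALLOC][11-22 FREE]
Op 3: a = realloc(a, 10) -> a = 0; heap: [0-9 ALLOC][10-22 FREE]
Op 4: b = malloc(5) -> b = 10; heap: [0-9 ALLOC][10-14 ALLOC][15-22 FREE]
Op 5: free(b) -> (freed b); heap: [0-9 ALLOC][10-22 FREE]
Op 6: free(a) -> (freed a); heap: [0-22 FREE]

Answer: [0-22 FREE]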